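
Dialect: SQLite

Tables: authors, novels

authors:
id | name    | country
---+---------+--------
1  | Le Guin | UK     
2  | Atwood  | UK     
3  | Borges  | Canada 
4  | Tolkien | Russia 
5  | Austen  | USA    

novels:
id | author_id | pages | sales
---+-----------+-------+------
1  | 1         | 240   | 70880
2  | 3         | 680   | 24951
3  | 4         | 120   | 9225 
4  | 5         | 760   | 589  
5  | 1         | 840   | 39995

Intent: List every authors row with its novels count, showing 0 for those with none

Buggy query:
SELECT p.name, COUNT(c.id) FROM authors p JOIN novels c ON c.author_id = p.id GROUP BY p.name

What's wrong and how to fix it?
Bug: An inner join excludes parents with zero children

Fix: Switch to LEFT JOIN to retain unmatched parent rows

Corrected query:
SELECT p.name, COUNT(c.id) FROM authors p LEFT JOIN novels c ON c.author_id = p.id GROUP BY p.name

Result:
name    | COUNT(c.id)
--------+------------
Atwood  | 0          
Austen  | 1          
Borges  | 1          
Le Guin | 2          
Tolkien | 1          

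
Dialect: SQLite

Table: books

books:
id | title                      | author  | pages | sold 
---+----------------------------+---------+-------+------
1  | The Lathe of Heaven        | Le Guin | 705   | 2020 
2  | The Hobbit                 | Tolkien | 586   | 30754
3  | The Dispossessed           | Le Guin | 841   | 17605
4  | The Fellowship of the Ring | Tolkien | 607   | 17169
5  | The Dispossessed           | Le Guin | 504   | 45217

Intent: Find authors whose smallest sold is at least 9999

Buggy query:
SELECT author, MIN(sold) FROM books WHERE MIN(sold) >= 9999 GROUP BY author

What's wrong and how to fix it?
Bug: MIN() in WHERE is a misuse of aggregate

Fix: Use HAVING for the per-group MIN condition

Corrected query:
SELECT author, MIN(sold) FROM books GROUP BY author HAVING MIN(sold) >= 9999

Result:
author  | MIN(sold)
--------+----------
Tolkien | 17169    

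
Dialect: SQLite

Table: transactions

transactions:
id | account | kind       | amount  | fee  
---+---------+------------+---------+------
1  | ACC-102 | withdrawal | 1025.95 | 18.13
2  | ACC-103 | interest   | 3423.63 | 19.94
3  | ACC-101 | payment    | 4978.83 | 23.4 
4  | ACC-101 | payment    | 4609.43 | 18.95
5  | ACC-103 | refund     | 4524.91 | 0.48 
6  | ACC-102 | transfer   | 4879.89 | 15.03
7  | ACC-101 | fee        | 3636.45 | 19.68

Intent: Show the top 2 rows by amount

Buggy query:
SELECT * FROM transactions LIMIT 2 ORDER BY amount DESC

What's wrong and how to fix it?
Bug: ORDER BY cannot follow LIMIT; LIMIT is the final clause

Fix: Sort with ORDER BY, then apply LIMIT

Corrected query:
SELECT * FROM transactions ORDER BY amount DESC LIMIT 2

Result:
id | account | kind     | amount  | fee  
---+---------+----------+---------+------
3  | ACC-101 | payment  | 4978.83 | 23.4 
6  | ACC-102 | transfer | 4879.89 | 15.03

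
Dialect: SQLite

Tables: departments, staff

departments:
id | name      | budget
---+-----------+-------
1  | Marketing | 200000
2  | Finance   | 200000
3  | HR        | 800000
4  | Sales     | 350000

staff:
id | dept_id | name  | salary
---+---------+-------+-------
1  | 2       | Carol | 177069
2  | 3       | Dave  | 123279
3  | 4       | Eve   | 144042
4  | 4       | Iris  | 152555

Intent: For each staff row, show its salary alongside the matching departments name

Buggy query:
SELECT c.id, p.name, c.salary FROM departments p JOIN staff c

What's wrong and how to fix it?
Bug: JOIN with no ON clause produces a cartesian product; every staff row pairs with every departments row

Fix: Add ON c.dept_id = p.id to the JOIN

Corrected query:
SELECT c.id, p.name, c.salary FROM departments p JOIN staff c ON c.dept_id = p.id

Result:
id | name    | salary
---+---------+-------
1  | Finance | 177069
2  | HR      | 123279
3  | Sales   | 144042
4  | Sales   | 152555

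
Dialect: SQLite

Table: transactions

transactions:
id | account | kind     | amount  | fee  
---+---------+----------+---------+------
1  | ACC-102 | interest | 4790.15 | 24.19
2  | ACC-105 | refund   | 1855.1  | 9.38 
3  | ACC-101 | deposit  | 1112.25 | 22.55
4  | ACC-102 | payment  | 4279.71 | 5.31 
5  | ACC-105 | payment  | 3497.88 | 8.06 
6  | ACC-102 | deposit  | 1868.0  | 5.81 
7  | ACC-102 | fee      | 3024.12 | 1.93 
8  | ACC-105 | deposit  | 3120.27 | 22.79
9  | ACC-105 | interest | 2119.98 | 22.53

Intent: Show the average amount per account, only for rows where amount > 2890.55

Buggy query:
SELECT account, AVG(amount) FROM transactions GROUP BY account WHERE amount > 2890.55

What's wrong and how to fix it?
Bug: Row-level WHERE must come before GROUP BY in the clause order

Fix: Place WHERE between FROM and GROUP BY

Corrected query:
SELECT account, AVG(amount) FROM transactions WHERE amount > 2890.55 GROUP BY account

Result:
account | AVG(amount)
--------+------------
ACC-102 | 4031.326667
ACC-105 | 3309.075   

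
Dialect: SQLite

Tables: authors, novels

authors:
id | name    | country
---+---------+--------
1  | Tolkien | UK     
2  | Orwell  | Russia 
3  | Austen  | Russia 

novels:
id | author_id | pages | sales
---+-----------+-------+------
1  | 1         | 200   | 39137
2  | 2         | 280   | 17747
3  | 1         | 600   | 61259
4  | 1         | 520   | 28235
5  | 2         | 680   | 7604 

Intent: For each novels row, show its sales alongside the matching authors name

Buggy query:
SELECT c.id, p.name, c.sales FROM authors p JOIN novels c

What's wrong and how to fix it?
Bug: Missing join condition: each novels row is matched to all authors rows instead of just its own

Fix: Specify the join condition linking the foreign key to the parent id

Corrected query:
SELECT c.id, p.name, c.sales FROM authors p JOIN novels c ON c.author_id = p.id

Result:
id | name    | sales
---+---------+------
1  | Tolkien | 39137
2  | Orwell  | 17747
3  | Tolkien | 61259
4  | Tolkien | 28235
5  | Orwell  | 7604 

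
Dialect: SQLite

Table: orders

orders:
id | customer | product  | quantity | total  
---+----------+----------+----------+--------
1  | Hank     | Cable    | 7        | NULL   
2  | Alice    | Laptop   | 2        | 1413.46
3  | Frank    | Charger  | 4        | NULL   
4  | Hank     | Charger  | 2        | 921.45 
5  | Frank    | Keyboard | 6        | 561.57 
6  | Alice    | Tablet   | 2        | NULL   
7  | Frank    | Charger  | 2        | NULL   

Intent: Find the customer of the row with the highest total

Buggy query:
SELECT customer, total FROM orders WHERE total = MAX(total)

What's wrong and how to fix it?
Bug: MAX(total) is an aggregate and cannot be used directly in WHERE

Fix: Use a subquery: WHERE total = (SELECT MAX(total) FROM orders)

Corrected query:
SELECT customer, total FROM orders WHERE total = (SELECT MAX(total) FROM orders)

Result:
customer | total  
---------+--------
Alice    | 1413.46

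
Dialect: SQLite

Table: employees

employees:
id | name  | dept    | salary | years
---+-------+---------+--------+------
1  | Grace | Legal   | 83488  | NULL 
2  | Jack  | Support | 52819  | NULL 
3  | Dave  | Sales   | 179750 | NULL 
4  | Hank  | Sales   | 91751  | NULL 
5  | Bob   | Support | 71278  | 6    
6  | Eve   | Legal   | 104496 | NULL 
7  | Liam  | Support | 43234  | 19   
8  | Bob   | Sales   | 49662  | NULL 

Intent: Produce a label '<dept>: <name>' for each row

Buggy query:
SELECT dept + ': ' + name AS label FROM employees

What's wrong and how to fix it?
Bug: '+' is numeric addition; on text columns SQLite converts them to 0 instead of concatenating

Fix: Replace + with || to concatenate text

Corrected query:
SELECT dept || ': ' || name AS label FROM employees

Result:
label        
-------------
Legal: Grace 
Support: Jack
Sales: Dave  
Sales: Hank  
Support: Bob 
Legal: Eve   
Support: Liam
Sales: Bob   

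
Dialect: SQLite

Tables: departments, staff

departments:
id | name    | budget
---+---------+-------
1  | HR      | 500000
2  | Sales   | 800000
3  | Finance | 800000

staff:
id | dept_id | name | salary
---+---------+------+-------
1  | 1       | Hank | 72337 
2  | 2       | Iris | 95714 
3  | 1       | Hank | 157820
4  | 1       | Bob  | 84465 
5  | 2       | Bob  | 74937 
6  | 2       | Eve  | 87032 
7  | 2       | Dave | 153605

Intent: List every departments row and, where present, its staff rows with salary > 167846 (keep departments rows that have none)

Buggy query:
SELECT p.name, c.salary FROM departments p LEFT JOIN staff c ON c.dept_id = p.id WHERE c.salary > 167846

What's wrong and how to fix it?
Bug: A WHERE condition on the right-hand table after LEFT JOIN drops unmatched parents

Fix: Move the right-table condition into the ON clause so unmatched parents are kept

Corrected query:
SELECT p.name, c.salary FROM departments p LEFT JOIN staff c ON c.dept_id = p.id AND c.salary > 167846

Result:
name    | salary
--------+-------
HR      | NULL  
Sales   | NULL  
Finance | NULL  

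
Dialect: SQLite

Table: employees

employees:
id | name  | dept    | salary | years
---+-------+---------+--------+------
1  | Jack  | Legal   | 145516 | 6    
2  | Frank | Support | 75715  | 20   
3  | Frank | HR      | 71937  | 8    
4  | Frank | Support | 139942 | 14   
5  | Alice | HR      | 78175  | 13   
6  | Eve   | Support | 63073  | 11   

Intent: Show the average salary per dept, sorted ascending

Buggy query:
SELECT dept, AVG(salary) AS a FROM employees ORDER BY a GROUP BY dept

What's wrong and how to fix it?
Bug: ORDER BY appears before GROUP BY; SQL clause order requires GROUP BY first

Fix: Move ORDER BY to the end, after GROUP BY

Corrected query:
SELECT dept, AVG(salary) AS a FROM employees GROUP BY dept ORDER BY a

Result:
dept    | a     
--------+-------
HR      | 75056 
Support | 92910 
Legal   | 145516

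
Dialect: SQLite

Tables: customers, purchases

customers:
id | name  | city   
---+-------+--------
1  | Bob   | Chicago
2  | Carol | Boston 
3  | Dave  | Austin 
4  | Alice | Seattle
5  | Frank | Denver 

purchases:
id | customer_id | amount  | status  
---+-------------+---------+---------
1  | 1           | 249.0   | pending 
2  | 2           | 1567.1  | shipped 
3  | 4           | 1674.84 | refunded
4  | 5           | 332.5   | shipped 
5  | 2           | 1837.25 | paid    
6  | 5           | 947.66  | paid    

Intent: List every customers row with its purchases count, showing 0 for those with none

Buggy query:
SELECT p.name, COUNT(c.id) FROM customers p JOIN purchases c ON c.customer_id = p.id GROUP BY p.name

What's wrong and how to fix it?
Bug: INNER JOIN drops customers rows that have no matching purchases rows

Fix: Switch to LEFT JOIN to retain unmatched parent rows

Corrected query:
SELECT p.name, COUNT(c.id) FROM customers p LEFT JOIN purchases c ON c.customer_id = p.id GROUP BY p.name

Result:
name  | COUNT(c.id)
------+------------
Alice | 1          
Bob   | 1          
Carol | 2          
Dave  | 0          
Frank | 2          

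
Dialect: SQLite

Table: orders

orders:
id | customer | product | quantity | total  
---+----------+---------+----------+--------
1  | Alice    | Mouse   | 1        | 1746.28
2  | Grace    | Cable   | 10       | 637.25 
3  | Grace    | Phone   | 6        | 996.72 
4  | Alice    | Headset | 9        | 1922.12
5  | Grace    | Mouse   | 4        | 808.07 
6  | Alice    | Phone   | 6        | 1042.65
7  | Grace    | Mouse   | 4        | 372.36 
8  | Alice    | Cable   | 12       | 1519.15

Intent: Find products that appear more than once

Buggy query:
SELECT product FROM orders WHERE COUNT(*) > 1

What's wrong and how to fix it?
Bug: WHERE can't reference COUNT(*); aggregates are computed after WHERE

Fix: Group first, then use HAVING for the count condition

Corrected query:
SELECT product FROM orders GROUP BY product HAVING COUNT(*) > 1

Result:
product
-------
Cable  
Mouse  
Phone  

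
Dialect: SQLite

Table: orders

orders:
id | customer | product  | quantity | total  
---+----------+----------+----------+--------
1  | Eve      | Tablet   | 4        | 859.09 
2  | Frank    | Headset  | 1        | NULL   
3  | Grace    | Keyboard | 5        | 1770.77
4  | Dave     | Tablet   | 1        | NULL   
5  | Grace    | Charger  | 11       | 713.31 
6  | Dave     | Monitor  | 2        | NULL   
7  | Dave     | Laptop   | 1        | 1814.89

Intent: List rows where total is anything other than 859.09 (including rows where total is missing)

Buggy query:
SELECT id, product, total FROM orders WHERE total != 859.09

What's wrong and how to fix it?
Bug: Inequality against NULL is unknown, not true; rows with NULL are dropped

Fix: Handle NULL separately with IS NULL alongside the inequality

Corrected query:
SELECT id, product, total FROM orders WHERE total != 859.09 OR total IS NULL

Result:
id | product  | total  
---+----------+--------
2  | Headset  | NULL   
3  | Keyboard | 1770.77
4  | Tablet   | NULL   
5  | Charger  | 713.31 
6  | Monitor  | NULL   
7  | Laptop   | 1814.89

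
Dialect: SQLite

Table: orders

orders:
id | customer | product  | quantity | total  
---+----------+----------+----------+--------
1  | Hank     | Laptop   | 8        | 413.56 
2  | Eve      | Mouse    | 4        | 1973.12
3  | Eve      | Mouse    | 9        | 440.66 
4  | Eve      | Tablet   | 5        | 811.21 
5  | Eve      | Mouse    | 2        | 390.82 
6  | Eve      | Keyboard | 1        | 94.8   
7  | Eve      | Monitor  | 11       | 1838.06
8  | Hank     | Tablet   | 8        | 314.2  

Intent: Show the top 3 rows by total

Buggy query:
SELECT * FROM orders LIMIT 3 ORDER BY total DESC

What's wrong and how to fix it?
Bug: LIMIT must come after ORDER BY

Fix: Sort with ORDER BY, then apply LIMIT

Corrected query:
SELECT * FROM orders ORDER BY total DESC LIMIT 3

Result:
id | customer | product | quantity | total  
---+----------+---------+----------+--------
2  | Eve      | Mouse   | 4        | 1973.12
7  | Eve      | Monitor | 11       | 1838.06
4  | Eve      | Tablet  | 5        | 811.21 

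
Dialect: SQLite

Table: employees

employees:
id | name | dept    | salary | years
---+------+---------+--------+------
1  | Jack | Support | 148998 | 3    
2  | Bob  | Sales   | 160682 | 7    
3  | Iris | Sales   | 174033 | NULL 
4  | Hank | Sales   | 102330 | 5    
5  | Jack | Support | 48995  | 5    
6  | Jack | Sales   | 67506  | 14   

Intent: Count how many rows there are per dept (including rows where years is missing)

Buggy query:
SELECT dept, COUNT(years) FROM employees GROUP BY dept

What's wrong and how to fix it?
Bug: COUNT(years) skips NULLs, so groups with missing years are undercounted

Fix: Use COUNT(*) to count all rows regardless of NULL

Corrected query:
SELECT dept, COUNT(*) FROM employees GROUP BY dept

Result:
dept    | COUNT(*)
--------+---------
Sales   | 4       
Support | 2       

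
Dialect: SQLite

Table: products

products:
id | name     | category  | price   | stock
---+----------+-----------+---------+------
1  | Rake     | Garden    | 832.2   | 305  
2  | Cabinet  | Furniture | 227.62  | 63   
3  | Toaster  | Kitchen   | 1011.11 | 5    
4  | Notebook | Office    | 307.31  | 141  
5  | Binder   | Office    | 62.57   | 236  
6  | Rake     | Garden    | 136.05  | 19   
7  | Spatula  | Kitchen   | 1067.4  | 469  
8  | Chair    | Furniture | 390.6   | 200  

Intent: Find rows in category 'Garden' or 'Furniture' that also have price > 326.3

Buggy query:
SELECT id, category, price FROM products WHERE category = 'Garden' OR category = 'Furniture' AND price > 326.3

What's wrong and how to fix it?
Bug: AND binds tighter than OR, so this parses as category = 'Garden' OR (category = 'Furniture' AND price > 326.3)

Fix: Add parentheses around the OR so the AND applies to both alternatives

Corrected query:
SELECT id, category, price FROM products WHERE (category = 'Garden' OR category = 'Furniture') AND price > 326.3

Result:
id | category  | price
---+-----------+------
1  | Garden    | 832.2
8  | Furniture | 390.6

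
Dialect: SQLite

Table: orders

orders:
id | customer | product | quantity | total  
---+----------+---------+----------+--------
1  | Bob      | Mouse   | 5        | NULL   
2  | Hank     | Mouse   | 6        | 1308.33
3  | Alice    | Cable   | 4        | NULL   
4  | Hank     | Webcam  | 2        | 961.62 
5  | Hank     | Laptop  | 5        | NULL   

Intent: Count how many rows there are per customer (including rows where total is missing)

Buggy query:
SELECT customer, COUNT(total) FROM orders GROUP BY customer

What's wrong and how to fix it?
Bug: COUNT(column) counts non-NULL values only; rows with NULL total aren't counted

Fix: Replace COUNT(total) with COUNT(*)

Corrected query:
SELECT customer, COUNT(*) FROM orders GROUP BY customer

Result:
customer | COUNT(*)
---------+---------
Alice    | 1       
Bob      | 1       
Hank     | 3       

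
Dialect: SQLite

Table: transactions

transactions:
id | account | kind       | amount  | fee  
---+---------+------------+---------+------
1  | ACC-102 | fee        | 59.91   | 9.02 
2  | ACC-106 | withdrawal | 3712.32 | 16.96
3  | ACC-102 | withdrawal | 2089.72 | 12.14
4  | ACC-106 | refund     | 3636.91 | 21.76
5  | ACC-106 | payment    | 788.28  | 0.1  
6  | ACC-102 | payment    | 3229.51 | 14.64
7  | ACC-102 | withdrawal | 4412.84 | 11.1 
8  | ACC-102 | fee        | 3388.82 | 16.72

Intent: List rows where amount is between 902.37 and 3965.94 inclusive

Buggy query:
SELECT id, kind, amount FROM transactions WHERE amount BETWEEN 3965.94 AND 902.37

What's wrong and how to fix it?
Bug: BETWEEN expects the lower bound first; with 3965.94 AND 902.37 the range is empty

Fix: Write BETWEEN 902.37 AND 3965.94

Corrected query:
SELECT id, kind, amount FROM transactions WHERE amount BETWEEN 902.37 AND 3965.94

Result:
id | kind       | amount 
---+------------+--------
2  | withdrawal | 3712.32
3  | withdrawal | 2089.72
4  | refund     | 3636.91
6  | payment    | 3229.51
8  | fee        | 3388.82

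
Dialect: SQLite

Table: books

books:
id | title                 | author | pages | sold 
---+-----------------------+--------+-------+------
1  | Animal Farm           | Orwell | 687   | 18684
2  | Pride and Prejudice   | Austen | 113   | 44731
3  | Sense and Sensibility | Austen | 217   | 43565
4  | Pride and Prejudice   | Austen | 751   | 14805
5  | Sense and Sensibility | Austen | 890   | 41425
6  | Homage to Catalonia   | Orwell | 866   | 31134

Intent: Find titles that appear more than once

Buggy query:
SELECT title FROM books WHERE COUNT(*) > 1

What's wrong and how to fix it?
Bug: WHERE can't reference COUNT(*); aggregates are computed after WHERE

Fix: GROUP BY title, then filter groups with HAVING COUNT(*) > 1

Corrected query:
SELECT title FROM books GROUP BY title HAVING COUNT(*) > 1

Result:
title                
---------------------
Pride and Prejudice  
Sense and Sensibility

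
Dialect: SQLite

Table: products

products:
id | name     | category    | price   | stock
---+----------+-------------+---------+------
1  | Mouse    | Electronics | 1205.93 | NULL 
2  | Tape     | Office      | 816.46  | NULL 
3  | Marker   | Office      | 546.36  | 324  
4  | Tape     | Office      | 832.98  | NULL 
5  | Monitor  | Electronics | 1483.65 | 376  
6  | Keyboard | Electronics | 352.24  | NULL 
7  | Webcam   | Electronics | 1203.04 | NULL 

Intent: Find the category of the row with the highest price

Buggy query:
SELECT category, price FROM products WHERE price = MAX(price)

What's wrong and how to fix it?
Bug: MAX(price) is an aggregate and cannot be used directly in WHERE

Fix: Use a subquery: WHERE price = (SELECT MAX(price) FROM products)

Corrected query:
SELECT category, price FROM products WHERE price = (SELECT MAX(price) FROM products)

Result:
category    | price  
------------+--------
Electronics | 1483.65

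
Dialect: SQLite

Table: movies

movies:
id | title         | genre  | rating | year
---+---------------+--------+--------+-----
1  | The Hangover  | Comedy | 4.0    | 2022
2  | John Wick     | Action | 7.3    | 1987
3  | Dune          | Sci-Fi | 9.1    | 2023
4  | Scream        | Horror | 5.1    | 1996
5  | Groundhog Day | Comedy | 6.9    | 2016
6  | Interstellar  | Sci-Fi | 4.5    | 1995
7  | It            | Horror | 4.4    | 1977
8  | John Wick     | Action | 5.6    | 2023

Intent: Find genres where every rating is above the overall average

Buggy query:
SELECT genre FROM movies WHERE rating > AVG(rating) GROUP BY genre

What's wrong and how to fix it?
Bug: AVG() is an aggregate; it can't sit directly in WHERE

Fix: Compute the overall average in a scalar subquery and compare each group's MIN against it in HAVING

Corrected query:
SELECT genre FROM movies GROUP BY genre HAVING MIN(rating) > (SELECT AVG(rating) FROM movies)

Result:
(no rows)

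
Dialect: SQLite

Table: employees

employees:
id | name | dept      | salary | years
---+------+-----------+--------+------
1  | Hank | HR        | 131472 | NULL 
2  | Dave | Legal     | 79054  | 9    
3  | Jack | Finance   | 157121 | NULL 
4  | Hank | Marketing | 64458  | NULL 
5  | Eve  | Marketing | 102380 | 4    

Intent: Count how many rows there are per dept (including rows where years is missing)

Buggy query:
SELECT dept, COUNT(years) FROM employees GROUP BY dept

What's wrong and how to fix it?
Bug: COUNT(years) skips NULLs, so groups with missing years are undercounted

Fix: Replace COUNT(years) with COUNT(*)

Corrected query:
SELECT dept, COUNT(*) FROM employees GROUP BY dept

Result:
dept      | COUNT(*)
----------+---------
Finance   | 1       
HR        | 1       
Legal     | 1       
Marketing | 2       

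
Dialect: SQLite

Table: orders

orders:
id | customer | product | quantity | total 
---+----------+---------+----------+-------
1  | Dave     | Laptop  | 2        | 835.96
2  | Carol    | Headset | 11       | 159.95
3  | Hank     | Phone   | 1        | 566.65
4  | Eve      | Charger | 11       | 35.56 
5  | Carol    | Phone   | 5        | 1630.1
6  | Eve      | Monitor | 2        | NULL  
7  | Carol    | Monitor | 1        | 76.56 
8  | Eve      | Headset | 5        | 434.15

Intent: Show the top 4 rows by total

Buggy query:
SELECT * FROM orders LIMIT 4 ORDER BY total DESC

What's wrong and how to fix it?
Bug: LIMIT must come after ORDER BY

Fix: Swap the clauses: ORDER BY first, then LIMIT

Corrected query:
SELECT * FROM orders ORDER BY total DESC LIMIT 4

Result:
id | customer | product | quantity | total 
---+----------+---------+----------+-------
5  | Carol    | Phone   | 5        | 1630.1
1  | Dave     | Laptop  | 2        | 835.96
3  | Hank     | Phone   | 1        | 566.65
8  | Eve      | Headset | 5        | 434.15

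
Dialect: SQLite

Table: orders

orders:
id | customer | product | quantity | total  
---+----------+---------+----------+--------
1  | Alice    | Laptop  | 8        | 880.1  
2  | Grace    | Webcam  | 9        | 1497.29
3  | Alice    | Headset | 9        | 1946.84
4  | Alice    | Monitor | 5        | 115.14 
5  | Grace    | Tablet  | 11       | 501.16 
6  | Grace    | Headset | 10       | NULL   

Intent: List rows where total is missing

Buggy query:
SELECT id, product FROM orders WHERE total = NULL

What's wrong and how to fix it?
Bug: Comparing to NULL with '=' never matches; NULL = NULL is unknown, not true

Fix: Replace '= NULL' with 'IS NULL'

Corrected query:
SELECT id, product FROM orders WHERE total IS NULL

Result:
id | product
---+--------
6  | Headset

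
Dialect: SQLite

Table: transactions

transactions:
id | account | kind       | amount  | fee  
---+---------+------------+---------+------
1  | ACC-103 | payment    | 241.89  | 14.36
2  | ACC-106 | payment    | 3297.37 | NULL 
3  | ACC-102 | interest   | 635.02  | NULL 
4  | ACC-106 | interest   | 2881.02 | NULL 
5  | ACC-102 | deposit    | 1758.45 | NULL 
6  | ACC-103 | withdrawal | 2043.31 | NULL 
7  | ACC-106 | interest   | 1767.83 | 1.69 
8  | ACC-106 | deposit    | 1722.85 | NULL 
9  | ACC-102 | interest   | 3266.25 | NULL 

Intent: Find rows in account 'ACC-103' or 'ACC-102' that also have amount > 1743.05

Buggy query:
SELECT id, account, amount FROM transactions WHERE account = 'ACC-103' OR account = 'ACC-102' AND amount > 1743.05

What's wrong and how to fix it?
Bug: AND binds tighter than OR, so this parses as account = 'ACC-103' OR (account = 'ACC-102' AND amount > 1743.05)

Fix: Group the OR with parentheses (or use IN), then AND the threshold

Corrected query:
SELECT id, account, amount FROM transactions WHERE (account = 'ACC-103' OR account = 'ACC-102') AND amount > 1743.05

Result:
id | account | amount 
---+---------+--------
5  | ACC-102 | 1758.45
6  | ACC-103 | 2043.31
9  | ACC-102 | 3266.25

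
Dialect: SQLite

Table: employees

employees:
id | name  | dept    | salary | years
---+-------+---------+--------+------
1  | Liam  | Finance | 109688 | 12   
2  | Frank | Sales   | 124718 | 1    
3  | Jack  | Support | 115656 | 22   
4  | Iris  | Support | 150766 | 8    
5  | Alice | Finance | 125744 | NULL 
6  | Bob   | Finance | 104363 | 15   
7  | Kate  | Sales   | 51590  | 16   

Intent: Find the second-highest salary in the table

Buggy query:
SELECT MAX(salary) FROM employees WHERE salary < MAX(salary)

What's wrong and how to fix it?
Bug: MAX(salary) on the right of the comparison is an aggregate-in-WHERE error

Fix: Put the inner MAX in a scalar subquery

Corrected query:
SELECT MAX(salary) FROM employees WHERE salary < (SELECT MAX(salary) FROM employees)

Result:
MAX(salary)
-----------
125744     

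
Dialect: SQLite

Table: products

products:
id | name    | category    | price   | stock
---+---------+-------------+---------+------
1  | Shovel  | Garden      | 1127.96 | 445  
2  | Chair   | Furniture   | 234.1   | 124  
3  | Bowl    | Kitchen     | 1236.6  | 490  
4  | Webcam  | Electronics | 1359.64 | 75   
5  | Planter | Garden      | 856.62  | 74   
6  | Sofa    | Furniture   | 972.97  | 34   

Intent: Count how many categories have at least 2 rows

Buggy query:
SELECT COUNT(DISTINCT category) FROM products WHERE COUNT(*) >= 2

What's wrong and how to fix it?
Bug: COUNT(*) cannot appear in WHERE; the per-group count doesn't exist yet

Fix: Group first with HAVING COUNT(*) >= 2, then COUNT the resulting groups

Corrected query:
SELECT COUNT(*) FROM (SELECT category FROM products GROUP BY category HAVING COUNT(*) >= 2)

Result:
COUNT(*)
--------
2       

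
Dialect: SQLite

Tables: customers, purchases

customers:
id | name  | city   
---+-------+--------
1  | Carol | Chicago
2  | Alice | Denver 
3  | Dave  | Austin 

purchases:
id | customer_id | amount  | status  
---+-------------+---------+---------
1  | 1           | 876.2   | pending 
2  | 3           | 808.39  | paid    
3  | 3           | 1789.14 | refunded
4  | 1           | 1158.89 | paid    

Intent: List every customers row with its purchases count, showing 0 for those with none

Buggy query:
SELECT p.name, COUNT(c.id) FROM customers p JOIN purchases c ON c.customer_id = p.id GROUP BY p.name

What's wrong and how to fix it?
Bug: INNER JOIN drops customers rows that have no matching purchases rows

Fix: Use LEFT JOIN so parents without children still appear (COUNT(c.id) gives 0)

Corrected query:
SELECT p.name, COUNT(c.id) FROM customers p LEFT JOIN purchases c ON c.customer_id = p.id GROUP BY p.name

Result:
name  | COUNT(c.id)
------+------------
Alice | 0          
Carol | 2          
Dave  | 2          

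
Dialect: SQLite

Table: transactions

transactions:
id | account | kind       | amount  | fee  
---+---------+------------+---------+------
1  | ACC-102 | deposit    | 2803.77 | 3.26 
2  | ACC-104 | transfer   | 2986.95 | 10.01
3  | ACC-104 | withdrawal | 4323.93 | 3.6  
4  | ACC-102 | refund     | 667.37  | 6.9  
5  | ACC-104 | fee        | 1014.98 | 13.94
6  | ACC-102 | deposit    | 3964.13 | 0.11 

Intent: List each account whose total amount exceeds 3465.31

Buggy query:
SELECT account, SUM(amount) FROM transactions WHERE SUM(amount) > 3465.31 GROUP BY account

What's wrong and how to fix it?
Bug: Aggregate functions cannot appear in a WHERE clause

Fix: Move the aggregate condition to a HAVING clause

Corrected query:
SELECT account, SUM(amount) FROM transactions GROUP BY account HAVING SUM(amount) > 3465.31

Result:
account | SUM(amount)
--------+------------
ACC-102 | 7435.27    
ACC-104 | 8325.86    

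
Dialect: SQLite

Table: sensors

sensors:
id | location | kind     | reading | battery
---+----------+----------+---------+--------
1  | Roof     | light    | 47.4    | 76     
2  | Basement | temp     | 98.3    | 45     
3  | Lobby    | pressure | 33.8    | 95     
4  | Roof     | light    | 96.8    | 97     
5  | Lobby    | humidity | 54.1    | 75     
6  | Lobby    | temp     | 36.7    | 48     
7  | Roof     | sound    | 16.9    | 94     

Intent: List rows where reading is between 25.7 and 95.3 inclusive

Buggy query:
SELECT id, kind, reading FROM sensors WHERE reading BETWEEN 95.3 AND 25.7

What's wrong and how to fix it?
Bug: BETWEEN expects the lower bound first; with 95.3 AND 25.7 the range is empty

Fix: Write BETWEEN 25.7 AND 95.3

Corrected query:
SELECT id, kind, reading FROM sensors WHERE reading BETWEEN 25.7 AND 95.3

Result:
id | kind     | reading
---+----------+--------
1  | light    | 47.4   
3  | pressure | 33.8   
5  | humidity | 54.1   
6  | temp     | 36.7   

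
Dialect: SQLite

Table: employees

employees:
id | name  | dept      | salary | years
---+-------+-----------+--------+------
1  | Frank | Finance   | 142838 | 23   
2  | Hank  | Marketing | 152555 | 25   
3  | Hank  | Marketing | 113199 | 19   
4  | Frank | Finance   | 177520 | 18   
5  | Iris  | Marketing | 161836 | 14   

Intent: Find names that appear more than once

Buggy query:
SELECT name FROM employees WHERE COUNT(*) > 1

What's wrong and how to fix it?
Bug: WHERE can't reference COUNT(*); aggregates are computed after WHERE

Fix: GROUP BY name, then filter groups with HAVING COUNT(*) > 1

Corrected query:
SELECT name FROM employees GROUP BY name HAVING COUNT(*) > 1

Result:
name 
-----
Frank
Hank 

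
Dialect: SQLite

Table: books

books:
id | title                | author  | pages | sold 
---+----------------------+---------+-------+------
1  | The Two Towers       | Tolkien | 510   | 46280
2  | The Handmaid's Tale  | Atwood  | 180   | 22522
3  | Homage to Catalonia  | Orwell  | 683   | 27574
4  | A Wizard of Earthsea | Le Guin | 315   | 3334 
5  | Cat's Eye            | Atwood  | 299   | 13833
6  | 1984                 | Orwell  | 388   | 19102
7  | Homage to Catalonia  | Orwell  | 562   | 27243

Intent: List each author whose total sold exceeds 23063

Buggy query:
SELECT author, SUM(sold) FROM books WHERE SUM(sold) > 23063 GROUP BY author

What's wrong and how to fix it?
Bug: SUM(sold) is an aggregate, but WHERE filters rows before aggregation

Fix: Use HAVING (which filters groups after aggregation) instead of WHERE

Corrected query:
SELECT author, SUM(sold) FROM books GROUP BY author HAVING SUM(sold) > 23063

Result:
author  | SUM(sold)
--------+----------
Atwood  | 36355    
Orwell  | 73919    
Tolkien | 46280    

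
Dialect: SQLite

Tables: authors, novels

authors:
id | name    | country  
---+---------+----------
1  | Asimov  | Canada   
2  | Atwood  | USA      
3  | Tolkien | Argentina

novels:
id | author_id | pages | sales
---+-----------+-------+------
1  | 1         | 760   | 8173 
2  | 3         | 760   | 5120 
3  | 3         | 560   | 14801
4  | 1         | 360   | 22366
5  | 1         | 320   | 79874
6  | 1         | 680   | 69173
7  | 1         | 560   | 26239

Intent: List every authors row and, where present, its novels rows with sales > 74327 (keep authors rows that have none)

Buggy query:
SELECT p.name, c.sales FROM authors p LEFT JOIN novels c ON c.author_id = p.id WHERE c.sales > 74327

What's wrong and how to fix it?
Bug: Filtering c.sales in WHERE discards the NULL rows produced by LEFT JOIN, turning it into an inner join

Fix: Put 'c.sales > 74327' in the JOIN's ON clause instead of WHERE

Corrected query:
SELECT p.name, c.sales FROM authors p LEFT JOIN novels c ON c.author_id = p.id AND c.sales > 74327

Result:
name    | sales
--------+------
Asimov  | 79874
Atwood  | NULL 
Tolkien | NULL 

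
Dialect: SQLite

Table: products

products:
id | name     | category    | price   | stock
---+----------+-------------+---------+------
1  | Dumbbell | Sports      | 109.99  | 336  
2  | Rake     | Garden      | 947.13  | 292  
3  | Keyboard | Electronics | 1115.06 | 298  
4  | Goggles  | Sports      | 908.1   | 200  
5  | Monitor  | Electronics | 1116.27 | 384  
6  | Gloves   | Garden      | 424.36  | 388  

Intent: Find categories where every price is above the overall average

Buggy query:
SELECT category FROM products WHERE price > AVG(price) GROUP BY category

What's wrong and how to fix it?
Bug: WHERE evaluates per row before aggregation, so AVG() is unavailable

Fix: Use a subquery for AVG and a HAVING MIN(...) filter so the condition holds for every row in the group

Corrected query:
SELECT category FROM products GROUP BY category HAVING MIN(price) > (SELECT AVG(price) FROM products)

Result:
category   
-----------
Electronics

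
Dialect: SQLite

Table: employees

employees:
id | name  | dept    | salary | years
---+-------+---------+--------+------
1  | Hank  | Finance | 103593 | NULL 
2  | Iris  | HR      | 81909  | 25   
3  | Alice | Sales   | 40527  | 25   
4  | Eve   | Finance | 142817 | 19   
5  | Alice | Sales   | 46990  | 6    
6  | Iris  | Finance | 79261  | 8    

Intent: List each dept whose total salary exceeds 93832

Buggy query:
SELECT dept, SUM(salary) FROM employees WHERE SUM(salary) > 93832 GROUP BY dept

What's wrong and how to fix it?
Bug: WHERE runs before GROUP BY, so aggregates aren't available there

Fix: Move the aggregate condition to a HAVING clause

Corrected query:
SELECT dept, SUM(salary) FROM employees GROUP BY dept HAVING SUM(salary) > 93832

Result:
dept    | SUM(salary)
--------+------------
Finance | 325671     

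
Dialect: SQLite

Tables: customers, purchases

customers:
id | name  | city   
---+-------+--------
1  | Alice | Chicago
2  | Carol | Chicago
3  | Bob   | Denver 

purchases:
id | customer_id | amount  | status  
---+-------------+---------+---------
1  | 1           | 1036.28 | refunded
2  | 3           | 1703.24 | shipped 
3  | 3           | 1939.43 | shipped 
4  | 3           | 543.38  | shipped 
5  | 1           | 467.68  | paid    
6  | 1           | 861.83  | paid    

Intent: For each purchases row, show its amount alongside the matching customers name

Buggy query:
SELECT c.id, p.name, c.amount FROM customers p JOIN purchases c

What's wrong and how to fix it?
Bug: Missing join condition: each purchases row is matched to all customers rows instead of just its own

Fix: Specify the join condition linking the foreign key to the parent id

Corrected query:
SELECT c.id, p.name, c.amount FROM customers p JOIN purchases c ON c.customer_id = p.id

Result:
id | name  | amount 
---+-------+--------
1  | Alice | 1036.28
2  | Bob   | 1703.24
3  | Bob   | 1939.43
4  | Bob   | 543.38 
5  | Alice | 467.68 
6  | Alice | 861.83 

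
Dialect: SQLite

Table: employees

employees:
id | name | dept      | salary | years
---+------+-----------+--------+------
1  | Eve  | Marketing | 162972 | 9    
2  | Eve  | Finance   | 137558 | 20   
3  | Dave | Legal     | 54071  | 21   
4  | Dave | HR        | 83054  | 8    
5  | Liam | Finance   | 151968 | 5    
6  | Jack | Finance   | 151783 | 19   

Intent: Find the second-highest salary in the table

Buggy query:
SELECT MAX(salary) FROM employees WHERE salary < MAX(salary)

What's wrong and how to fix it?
Bug: The inner MAX is an aggregate inside WHERE, which is not allowed

Fix: Compute the overall MAX in a subquery, then take MAX of rows below it

Corrected query:
SELECT MAX(salary) FROM employees WHERE salary < (SELECT MAX(salary) FROM employees)

Result:
MAX(salary)
-----------
151968     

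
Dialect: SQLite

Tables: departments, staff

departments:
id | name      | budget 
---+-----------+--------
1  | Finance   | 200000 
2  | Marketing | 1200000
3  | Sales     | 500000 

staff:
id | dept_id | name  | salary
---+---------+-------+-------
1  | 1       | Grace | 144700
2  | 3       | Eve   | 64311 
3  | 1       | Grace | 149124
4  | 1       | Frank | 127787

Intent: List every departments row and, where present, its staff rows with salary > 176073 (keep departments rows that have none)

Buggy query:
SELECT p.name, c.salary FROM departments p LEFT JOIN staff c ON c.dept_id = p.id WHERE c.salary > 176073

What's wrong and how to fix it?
Bug: Filtering c.salary in WHERE discards the NULL rows produced by LEFT JOIN, turning it into an inner join

Fix: Put 'c.salary > 176073' in the JOIN's ON clause instead of WHERE

Corrected query:
SELECT p.name, c.salary FROM departments p LEFT JOIN staff c ON c.dept_id = p.id AND c.salary > 176073

Result:
name      | salary
----------+-------
Finance   | NULL  
Marketing | NULL  
Sales     | NULL  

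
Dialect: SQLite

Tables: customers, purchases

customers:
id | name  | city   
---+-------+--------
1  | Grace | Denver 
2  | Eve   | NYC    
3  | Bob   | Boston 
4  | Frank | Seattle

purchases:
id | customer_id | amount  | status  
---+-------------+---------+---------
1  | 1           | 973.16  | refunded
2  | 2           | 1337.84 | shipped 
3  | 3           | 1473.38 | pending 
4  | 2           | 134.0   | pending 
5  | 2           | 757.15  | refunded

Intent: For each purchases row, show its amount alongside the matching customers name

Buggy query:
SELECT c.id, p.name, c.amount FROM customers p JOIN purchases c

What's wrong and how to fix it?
Bug: JOIN with no ON clause produces a cartesian product; every purchases row pairs with every customers row

Fix: Add ON c.customer_id = p.id to the JOIN

Corrected query:
SELECT c.id, p.name, c.amount FROM customers p JOIN purchases c ON c.customer_id = p.id

Result:
id | name  | amount 
---+-------+--------
1  | Grace | 973.16 
2  | Eve   | 1337.84
3  | Bob   | 1473.38
4  | Eve   | 134    
5  | Eve   | 757.15 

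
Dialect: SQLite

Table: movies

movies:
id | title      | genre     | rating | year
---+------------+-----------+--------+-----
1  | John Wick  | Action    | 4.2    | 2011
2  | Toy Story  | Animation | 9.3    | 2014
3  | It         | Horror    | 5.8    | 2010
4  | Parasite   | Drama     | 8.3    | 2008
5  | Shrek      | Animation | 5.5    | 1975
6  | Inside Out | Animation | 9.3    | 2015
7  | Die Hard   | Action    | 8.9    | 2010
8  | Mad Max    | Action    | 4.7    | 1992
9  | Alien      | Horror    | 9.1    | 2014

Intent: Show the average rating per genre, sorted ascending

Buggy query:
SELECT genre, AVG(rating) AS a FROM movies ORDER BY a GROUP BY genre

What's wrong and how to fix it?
Bug: GROUP BY must precede ORDER BY

Fix: Move ORDER BY to the end, after GROUP BY

Corrected query:
SELECT genre, AVG(rating) AS a FROM movies GROUP BY genre ORDER BY a

Result:
genre     | a       
----------+---------
Action    | 5.933333
Horror    | 7.45    
Animation | 8.033333
Drama     | 8.3     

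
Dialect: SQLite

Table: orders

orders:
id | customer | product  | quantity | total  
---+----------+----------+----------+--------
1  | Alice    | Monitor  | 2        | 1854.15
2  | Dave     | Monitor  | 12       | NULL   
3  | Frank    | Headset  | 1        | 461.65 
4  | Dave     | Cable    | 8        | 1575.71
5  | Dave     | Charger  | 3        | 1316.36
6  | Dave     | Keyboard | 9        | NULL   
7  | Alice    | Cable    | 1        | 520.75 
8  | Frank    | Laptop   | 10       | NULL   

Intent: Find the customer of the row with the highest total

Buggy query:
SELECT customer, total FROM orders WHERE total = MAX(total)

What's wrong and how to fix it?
Bug: MAX(total) is an aggregate and cannot be used directly in WHERE

Fix: Wrap MAX in a scalar subquery so WHERE compares against a single value

Corrected query:
SELECT customer, total FROM orders WHERE total = (SELECT MAX(total) FROM orders)

Result:
customer | total  
---------+--------
Alice    | 1854.15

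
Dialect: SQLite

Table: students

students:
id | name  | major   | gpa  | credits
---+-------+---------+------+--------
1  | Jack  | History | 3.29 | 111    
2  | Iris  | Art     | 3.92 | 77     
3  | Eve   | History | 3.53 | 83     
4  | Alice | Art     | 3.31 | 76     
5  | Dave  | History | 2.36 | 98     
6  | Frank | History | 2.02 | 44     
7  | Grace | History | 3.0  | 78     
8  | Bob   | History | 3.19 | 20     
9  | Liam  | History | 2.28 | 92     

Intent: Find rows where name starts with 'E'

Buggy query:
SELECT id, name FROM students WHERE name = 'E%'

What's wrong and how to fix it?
Bug: Wildcards only work with LIKE; '=' treats '%' as a literal character

Fix: Use LIKE for wildcard pattern matching

Corrected query:
SELECT id, name FROM students WHERE name LIKE 'E%'

Result:
id | name
---+-----
3  | Eve 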